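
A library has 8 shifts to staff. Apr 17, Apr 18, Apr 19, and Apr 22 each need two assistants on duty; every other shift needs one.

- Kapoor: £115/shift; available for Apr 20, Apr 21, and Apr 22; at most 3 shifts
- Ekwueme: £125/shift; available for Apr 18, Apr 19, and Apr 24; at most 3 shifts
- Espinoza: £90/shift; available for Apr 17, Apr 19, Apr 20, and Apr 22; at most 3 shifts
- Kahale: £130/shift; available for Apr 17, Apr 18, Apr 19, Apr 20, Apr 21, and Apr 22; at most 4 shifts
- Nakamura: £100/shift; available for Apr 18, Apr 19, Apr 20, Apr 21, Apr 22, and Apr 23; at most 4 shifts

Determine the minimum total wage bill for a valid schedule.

£1280

Apr 17 can only be covered by Espinoza and Kahale, so that assignment is forced.
Apr 23 can only be covered by Nakamura, so that assignment is forced.
Apr 24 can only be covered by Ekwueme, so that assignment is forced.
Picking the cheapest available assistant for each shift independently would cost £1240, but that ignores the shift limits.
An optimal schedule: Apr 17→Espinoza+Kahale, Apr 18→Nakamura+Ekwueme, Apr 19→Espinoza+Nakamura, Apr 20→Kapoor, Apr 21→Nakamura, Apr 22→Espinoza+Kapoor, Apr 23→Nakamura, Apr 24→Ekwueme.
Total: 90 + 130 + 100 + 125 + 90 + 100 + 115 + 100 + 90 + 115 + 100 + 125 = £1280.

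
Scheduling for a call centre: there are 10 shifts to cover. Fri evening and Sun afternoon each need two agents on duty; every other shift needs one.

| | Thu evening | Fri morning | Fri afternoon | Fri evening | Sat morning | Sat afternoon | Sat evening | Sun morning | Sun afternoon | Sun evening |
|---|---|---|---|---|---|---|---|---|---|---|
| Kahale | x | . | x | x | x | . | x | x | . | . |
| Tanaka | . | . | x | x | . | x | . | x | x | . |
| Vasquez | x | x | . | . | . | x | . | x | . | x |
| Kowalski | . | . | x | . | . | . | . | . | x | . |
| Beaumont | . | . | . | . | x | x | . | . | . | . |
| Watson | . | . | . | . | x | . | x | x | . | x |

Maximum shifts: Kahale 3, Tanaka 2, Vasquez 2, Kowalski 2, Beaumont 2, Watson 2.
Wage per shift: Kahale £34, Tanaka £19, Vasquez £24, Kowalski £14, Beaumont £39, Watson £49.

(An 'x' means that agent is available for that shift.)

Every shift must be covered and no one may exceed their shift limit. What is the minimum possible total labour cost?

£343

Fri morning can only be covered by Vasquez, so that assignment is forced.
Fri evening can only be covered by Kahale and Tanaka, so that assignment is forced.
Sun afternoon can only be covered by Tanaka and Kowalski, so that assignment is forced.
Picking the cheapest available agent for each shift independently would cost £278, but that ignores the shift limits.
An optimal schedule: Thu evening→Kahale, Fri morning→Vasquez, Fri afternoon→Kowalski, Fri evening→Kahale+Tanaka, Sat morning→Beaumont, Sat afternoon→Beaumont, Sat evening→Kahale, Sun morning→Watson, Sun afternoon→Tanaka+Kowalski, Sun evening→Vasquez.
Total: 34 + 24 + 14 + 34 + 19 + 39 + 39 + 34 + 49 + 19 + 14 + 24 = £343.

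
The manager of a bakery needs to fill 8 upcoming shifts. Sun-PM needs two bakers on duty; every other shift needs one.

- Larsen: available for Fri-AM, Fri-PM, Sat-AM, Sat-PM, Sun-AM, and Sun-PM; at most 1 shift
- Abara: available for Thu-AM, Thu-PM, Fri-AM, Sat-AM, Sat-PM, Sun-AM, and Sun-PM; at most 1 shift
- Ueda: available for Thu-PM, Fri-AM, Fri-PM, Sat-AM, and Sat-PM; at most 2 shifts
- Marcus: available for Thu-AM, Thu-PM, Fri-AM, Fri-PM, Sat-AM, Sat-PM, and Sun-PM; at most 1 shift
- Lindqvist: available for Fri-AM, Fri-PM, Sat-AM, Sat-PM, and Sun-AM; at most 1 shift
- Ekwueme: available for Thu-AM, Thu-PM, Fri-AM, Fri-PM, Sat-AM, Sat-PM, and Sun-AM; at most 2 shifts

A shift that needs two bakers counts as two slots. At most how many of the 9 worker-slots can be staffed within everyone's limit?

8

Total capacity across all bakers is 1+1+2+1+1+2 = 8, and 9 slots are needed, so at most 8 can be filled.
An assignment achieving 8: Thu-AM→Abara, Thu-PM→Ueda, Fri-AM→Ekwueme, Fri-PM→Ueda, Sat-AM→Ekwueme, Sun-AM→Lindqvist, Sun-PM→Larsen+Marcus.
Loads: Larsen 1/1, Abara 1/1, Ueda 2/2, Marcus 1/1, Lindqvist 1/1, Ekwueme 2/2.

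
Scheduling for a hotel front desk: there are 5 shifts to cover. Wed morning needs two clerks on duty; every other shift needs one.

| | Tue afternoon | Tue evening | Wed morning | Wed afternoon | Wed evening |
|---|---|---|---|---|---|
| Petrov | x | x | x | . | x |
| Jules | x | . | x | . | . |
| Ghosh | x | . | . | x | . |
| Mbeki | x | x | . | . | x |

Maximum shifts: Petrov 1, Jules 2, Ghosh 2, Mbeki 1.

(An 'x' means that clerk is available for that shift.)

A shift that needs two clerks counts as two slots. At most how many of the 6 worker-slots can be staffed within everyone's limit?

Total capacity across all clerks is 1+2+2+1 = 6, and 6 slots are needed, so at most 6 can be filled.
Shifts {Tue evening, Wed morning, Wed evening} need 4 slots but only Petrov, Jules, and Mbeki are available for them, supplying at most 3 — so at least 1 slot must go unfilled.
An assignment achieving 5: Tue afternoon→Jules, Tue evening→Petrov, Wed morning→Jules, Wed afternoon→Ghosh, Wed evening→Mbeki.
Loads: Petrov 1/1, Jules 2/2, Ghosh 1/2, Mbeki 1/1.

5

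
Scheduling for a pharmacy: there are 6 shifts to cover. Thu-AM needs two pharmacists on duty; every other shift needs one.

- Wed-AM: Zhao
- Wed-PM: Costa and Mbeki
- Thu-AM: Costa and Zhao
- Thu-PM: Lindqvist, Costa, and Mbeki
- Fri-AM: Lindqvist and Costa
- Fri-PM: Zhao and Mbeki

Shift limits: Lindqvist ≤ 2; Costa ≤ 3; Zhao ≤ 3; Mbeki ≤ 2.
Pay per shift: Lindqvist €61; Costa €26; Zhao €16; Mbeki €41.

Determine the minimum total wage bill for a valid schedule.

€167

Wed-AM can only be covered by Zhao, so that assignment is forced.
Thu-AM can only be covered by Costa and Zhao, so that assignment is forced.
Picking the cheapest available pharmacist for each shift independently would cost €152, but that ignores the shift limits.
An optimal schedule: Wed-AM→Zhao, Wed-PM→Costa, Thu-AM→Zhao+Costa, Thu-PM→Mbeki, Fri-AM→Costa, Fri-PM→Zhao.
Total: 16 + 26 + 16 + 26 + 41 + 26 + 16 = €167.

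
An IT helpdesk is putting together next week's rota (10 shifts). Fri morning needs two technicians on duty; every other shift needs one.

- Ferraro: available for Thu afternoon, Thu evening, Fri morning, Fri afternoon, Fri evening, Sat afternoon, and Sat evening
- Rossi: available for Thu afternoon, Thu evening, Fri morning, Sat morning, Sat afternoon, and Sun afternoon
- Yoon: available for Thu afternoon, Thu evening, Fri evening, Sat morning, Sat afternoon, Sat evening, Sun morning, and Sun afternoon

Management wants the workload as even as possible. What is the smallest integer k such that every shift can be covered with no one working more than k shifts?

With 3 technicians and 11 worker-slots to fill, someone must work at least ⌈11/3⌉ = 4 shifts, so k ≥ 4.
k = 4 works: Thu afternoon→Rossi, Thu evening→Yoon, Fri morning→Ferraro+Rossi, Fri afternoon→Ferraro, Fri evening→Ferraro, Sat morning→Rossi, Sat afternoon→Yoon, Sat evening→Ferraro, Sun morning→Yoon, Sun afternoon→Rossi.
Loads: Ferraro 4, Rossi 4, Yoon 3 — all ≤ 4.

4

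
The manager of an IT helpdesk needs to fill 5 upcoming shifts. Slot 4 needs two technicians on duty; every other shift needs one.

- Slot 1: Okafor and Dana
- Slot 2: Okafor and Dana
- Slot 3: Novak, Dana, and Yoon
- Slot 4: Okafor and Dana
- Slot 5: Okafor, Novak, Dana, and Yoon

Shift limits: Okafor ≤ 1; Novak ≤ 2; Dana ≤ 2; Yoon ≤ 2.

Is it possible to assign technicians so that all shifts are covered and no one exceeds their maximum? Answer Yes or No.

No

Total capacity is 7 and 6 slots are needed, so capacity alone doesn't rule it out.
Shifts {Slot 1, Slot 2, Slot 4} need 4 worker-slots in total, but the technicians available for any of those shifts (Okafor and Dana) can supply at most 3 among them. So no valid schedule exists.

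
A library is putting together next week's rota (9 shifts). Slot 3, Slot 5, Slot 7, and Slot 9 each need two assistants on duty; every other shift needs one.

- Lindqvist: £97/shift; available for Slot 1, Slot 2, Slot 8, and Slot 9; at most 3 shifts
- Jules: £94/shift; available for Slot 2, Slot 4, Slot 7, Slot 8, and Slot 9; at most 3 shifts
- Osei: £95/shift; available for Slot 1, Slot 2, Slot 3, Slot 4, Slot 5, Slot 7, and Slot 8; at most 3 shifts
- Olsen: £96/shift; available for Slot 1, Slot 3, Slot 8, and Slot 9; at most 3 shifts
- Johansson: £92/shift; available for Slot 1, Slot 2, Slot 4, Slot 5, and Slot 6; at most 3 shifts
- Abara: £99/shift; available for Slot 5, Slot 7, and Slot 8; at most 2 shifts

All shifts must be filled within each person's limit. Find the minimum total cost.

Slot 3 can only be covered by Osei and Olsen, so that assignment is forced.
Slot 6 can only be covered by Johansson, so that assignment is forced.
Picking the cheapest available assistant for each shift independently would cost £1219, but that ignores the shift limits.
An optimal schedule: Slot 1→Olsen, Slot 2→Jules, Slot 3→Osei+Olsen, Slot 4→Johansson, Slot 5→Johansson+Osei, Slot 6→Johansson, Slot 7→Jules+Osei, Slot 8→Lindqvist, Slot 9→Jules+Olsen.
Total: 96 + 94 + 95 + 96 + 92 + 92 + 95 + 92 + 94 + 95 + 97 + 94 + 96 = £1228.

£1228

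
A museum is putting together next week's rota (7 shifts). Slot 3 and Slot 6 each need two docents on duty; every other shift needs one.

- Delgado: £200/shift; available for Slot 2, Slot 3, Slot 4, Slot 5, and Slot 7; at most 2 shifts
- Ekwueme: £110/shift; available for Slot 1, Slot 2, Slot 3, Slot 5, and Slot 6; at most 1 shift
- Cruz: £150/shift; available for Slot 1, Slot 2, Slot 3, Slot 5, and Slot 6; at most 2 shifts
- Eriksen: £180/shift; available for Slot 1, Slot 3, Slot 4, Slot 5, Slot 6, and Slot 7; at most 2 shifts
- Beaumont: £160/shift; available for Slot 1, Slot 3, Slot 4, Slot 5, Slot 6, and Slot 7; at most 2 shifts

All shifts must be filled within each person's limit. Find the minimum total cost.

£1490

Picking the cheapest available docent for each shift independently would cost £1170, but that ignores the shift limits.
An optimal schedule: Slot 1→Ekwueme, Slot 2→Delgado, Slot 3→Eriksen+Beaumont, Slot 4→Delgado, Slot 5→Cruz, Slot 6→Cruz+Beaumont, Slot 7→Eriksen.
Total: 110 + 200 + 180 + 160 + 200 + 150 + 150 + 160 + 180 = £1490.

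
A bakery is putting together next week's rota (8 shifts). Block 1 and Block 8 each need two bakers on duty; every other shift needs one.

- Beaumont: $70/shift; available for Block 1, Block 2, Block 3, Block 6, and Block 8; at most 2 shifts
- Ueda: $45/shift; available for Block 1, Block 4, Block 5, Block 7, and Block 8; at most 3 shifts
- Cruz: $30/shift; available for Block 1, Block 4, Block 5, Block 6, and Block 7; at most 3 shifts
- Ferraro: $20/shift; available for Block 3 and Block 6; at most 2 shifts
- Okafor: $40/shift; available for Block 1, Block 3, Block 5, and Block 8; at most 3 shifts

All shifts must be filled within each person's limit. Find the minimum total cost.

Block 2 can only be covered by Beaumont, so that assignment is forced.
Picking the cheapest available baker for each shift independently would cost $355, but that ignores the shift limits.
An optimal schedule: Block 1→Cruz+Okafor, Block 2→Beaumont, Block 3→Ferraro, Block 4→Cruz, Block 5→Okafor, Block 6→Ferraro, Block 7→Cruz, Block 8→Okafor+Ueda.
Total: 30 + 40 + 70 + 20 + 30 + 40 + 20 + 30 + 40 + 45 = $365.

$365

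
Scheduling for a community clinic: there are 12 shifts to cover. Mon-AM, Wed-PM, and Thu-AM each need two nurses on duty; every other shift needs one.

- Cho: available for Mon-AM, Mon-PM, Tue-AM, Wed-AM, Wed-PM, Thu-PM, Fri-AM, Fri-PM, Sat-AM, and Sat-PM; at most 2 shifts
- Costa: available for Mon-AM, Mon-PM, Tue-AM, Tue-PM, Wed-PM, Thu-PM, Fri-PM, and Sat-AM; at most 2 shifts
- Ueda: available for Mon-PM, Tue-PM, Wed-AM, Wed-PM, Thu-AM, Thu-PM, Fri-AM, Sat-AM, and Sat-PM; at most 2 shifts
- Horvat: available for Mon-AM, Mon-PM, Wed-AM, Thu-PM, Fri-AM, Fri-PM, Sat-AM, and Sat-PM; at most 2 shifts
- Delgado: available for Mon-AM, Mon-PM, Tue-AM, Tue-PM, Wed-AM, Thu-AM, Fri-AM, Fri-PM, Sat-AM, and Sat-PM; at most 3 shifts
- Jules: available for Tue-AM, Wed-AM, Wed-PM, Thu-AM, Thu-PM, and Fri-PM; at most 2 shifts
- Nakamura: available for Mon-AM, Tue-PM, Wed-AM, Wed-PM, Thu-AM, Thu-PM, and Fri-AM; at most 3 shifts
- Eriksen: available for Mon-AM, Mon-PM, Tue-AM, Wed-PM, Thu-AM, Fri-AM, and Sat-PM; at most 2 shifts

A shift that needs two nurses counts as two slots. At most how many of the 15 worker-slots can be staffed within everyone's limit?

Total capacity across all nurses is 2+2+2+2+3+2+3+2 = 18, and 15 slots are needed, so at most 15 can be filled.
An assignment achieving 15: Mon-AM→Horvat+Delgado, Mon-PM→Horvat, Tue-AM→Cho, Tue-PM→Costa, Wed-AM→Delgado, Wed-PM→Jules+Nakamura, Thu-AM→Ueda+Delgado, Thu-PM→Jules, Fri-AM→Nakamura, Fri-PM→Cho, Sat-AM→Costa, Sat-PM→Ueda.
Loads: Cho 2/2, Costa 2/2, Ueda 2/2, Horvat 2/2, Delgado 3/3, Jules 2/2, Nakamura 2/3, Eriksen 0/2.

15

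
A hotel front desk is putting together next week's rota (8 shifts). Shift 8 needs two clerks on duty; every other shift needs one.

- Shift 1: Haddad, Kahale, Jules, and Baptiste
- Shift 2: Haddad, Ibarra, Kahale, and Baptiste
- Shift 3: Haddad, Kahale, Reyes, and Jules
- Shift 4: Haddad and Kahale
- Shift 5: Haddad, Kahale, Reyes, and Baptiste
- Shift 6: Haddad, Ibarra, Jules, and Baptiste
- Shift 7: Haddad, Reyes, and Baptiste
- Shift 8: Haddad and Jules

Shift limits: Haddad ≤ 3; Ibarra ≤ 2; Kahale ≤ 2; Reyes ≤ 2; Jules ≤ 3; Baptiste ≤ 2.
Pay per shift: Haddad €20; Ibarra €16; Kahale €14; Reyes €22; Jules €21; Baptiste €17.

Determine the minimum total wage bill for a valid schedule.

€155

Shift 8 can only be covered by Haddad and Jules, so that assignment is forced.
Picking the cheapest available clerk for each shift independently would cost €144, but that ignores the shift limits.
An optimal schedule: Shift 1→Kahale, Shift 2→Ibarra, Shift 3→Haddad, Shift 4→Kahale, Shift 5→Baptiste, Shift 6→Ibarra, Shift 7→Baptiste, Shift 8→Haddad+Jules.
Total: 14 + 16 + 20 + 14 + 17 + 16 + 17 + 20 + 21 = €155.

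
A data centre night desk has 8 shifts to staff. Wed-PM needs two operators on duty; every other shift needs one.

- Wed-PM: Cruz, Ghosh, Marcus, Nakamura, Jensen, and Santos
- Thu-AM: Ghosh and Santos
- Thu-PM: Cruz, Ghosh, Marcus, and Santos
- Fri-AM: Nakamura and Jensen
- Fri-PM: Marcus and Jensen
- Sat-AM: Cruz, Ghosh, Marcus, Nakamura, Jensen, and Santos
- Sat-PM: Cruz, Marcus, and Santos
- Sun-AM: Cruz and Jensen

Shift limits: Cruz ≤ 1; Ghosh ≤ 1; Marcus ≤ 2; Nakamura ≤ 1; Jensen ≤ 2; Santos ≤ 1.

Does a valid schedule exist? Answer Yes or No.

Total capacity is 1+1+2+1+2+1 = 8 but 9 worker-slots are needed — infeasible.

No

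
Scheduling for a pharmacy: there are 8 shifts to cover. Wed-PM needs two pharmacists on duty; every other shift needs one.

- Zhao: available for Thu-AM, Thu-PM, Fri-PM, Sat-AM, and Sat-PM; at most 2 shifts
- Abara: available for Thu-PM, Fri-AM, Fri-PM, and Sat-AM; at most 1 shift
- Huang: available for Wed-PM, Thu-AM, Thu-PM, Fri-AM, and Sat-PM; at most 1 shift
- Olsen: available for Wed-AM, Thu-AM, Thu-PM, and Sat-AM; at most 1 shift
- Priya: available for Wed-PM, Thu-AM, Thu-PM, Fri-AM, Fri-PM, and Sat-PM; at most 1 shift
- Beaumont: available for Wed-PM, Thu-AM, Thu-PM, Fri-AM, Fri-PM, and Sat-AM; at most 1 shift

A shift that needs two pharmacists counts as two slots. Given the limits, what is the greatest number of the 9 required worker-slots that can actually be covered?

Total capacity across all pharmacists is 2+1+1+1+1+1 = 7, and 9 slots are needed, so at most 7 can be filled.
An assignment achieving 7: Wed-AM→Olsen, Wed-PM→Huang+Priya, Fri-AM→Abara, Fri-PM→Zhao, Sat-AM→Beaumont, Sat-PM→Zhao.
Loads: Zhao 2/2, Abara 1/1, Huang 1/1, Olsen 1/1, Priya 1/1, Beaumont 1/1.

7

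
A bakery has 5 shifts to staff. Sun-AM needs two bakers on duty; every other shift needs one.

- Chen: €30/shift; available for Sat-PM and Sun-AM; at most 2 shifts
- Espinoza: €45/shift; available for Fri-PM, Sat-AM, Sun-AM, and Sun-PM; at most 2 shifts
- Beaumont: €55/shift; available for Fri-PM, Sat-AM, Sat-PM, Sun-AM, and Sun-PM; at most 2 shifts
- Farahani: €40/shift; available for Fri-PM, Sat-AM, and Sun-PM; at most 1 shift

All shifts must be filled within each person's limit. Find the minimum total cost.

Picking the cheapest available baker for each shift independently would cost €225, but that ignores the shift limits.
An optimal schedule: Fri-PM→Farahani, Sat-AM→Espinoza, Sat-PM→Chen, Sun-AM→Chen+Espinoza, Sun-PM→Beaumont.
Total: 40 + 45 + 30 + 30 + 45 + 55 = €245.

€245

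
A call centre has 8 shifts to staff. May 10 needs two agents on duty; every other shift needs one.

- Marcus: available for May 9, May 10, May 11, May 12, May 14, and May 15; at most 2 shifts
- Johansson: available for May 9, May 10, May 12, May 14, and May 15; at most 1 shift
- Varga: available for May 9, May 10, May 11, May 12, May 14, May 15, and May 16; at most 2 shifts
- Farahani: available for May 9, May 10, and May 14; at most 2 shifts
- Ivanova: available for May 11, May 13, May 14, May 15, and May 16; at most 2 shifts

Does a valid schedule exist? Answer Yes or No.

May 13 can only be covered by Ivanova, so that assignment is forced.
One valid schedule: May 9→Johansson, May 10→Varga+Farahani, May 11→Marcus, May 12→Marcus, May 13→Ivanova, May 14→Farahani, May 15→Ivanova, May 16→Varga.
Loads: Marcus 2/2, Johansson 1/1, Varga 2/2, Farahani 2/2, Ivanova 2/2 — all within limits.

Yes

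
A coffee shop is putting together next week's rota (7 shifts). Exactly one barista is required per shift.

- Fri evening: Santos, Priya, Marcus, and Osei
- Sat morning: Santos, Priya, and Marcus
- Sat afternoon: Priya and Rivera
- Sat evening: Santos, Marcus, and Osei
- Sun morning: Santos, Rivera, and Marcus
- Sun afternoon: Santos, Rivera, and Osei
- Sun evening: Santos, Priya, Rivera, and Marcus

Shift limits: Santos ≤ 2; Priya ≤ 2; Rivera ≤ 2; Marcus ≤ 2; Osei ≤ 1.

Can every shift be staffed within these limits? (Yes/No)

Yes

One valid schedule: Fri evening→Priya, Sat morning→Santos, Sat afternoon→Priya, Sat evening→Santos, Sun morning→Rivera, Sun afternoon→Rivera, Sun evening→Marcus.
Loads: Santos 2/2, Priya 2/2, Rivera 2/2, Marcus 1/2, Osei 0/1 — all within limits.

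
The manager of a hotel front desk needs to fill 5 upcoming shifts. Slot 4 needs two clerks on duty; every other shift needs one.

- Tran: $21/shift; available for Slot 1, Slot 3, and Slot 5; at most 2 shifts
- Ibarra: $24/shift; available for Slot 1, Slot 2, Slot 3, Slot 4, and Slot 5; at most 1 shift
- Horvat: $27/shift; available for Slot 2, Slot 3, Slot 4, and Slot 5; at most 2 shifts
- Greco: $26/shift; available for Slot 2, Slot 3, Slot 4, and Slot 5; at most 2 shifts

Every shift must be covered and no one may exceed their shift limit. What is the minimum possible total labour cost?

$145

Picking the cheapest available clerk for each shift independently would cost $137, but that ignores the shift limits.
An optimal schedule: Slot 1→Tran, Slot 2→Ibarra, Slot 3→Tran, Slot 4→Greco+Horvat, Slot 5→Greco.
Total: 21 + 24 + 21 + 26 + 27 + 26 = $145.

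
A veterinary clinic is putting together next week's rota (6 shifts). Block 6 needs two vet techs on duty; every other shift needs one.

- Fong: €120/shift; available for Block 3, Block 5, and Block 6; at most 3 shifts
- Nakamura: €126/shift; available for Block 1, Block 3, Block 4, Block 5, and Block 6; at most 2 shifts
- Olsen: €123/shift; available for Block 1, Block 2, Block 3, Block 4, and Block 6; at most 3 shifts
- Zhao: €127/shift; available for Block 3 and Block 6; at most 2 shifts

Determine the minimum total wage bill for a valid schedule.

Block 2 can only be covered by Olsen, so that assignment is forced.
Picking the cheapest available vet tech for each shift independently would cost €852, but that ignores the shift limits.
An optimal schedule: Block 1→Olsen, Block 2→Olsen, Block 3→Fong, Block 4→Olsen, Block 5→Fong, Block 6→Fong+Nakamura.
Total: 123 + 123 + 120 + 123 + 120 + 120 + 126 = €855.

€855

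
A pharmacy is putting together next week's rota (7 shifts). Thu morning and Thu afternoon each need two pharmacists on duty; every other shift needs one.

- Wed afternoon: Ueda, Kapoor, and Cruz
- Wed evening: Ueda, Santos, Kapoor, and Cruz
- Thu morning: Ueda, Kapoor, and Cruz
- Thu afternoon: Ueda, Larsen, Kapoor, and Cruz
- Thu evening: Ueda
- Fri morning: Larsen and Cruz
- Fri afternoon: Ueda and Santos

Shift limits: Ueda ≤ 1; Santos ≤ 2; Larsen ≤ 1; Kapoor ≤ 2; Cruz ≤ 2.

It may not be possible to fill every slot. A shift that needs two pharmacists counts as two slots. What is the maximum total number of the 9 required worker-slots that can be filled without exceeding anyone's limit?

Total capacity across all pharmacists is 1+2+1+2+2 = 8, and 9 slots are needed, so at most 8 can be filled.
An assignment achieving 8: Wed afternoon→Kapoor, Wed evening→Santos, Thu morning→Kapoor+Cruz, Thu afternoon→Cruz, Thu evening→Ueda, Fri morning→Larsen, Fri afternoon→Santos.
Loads: Ueda 1/1, Santos 2/2, Larsen 1/1, Kapoor 2/2, Cruz 2/2.

8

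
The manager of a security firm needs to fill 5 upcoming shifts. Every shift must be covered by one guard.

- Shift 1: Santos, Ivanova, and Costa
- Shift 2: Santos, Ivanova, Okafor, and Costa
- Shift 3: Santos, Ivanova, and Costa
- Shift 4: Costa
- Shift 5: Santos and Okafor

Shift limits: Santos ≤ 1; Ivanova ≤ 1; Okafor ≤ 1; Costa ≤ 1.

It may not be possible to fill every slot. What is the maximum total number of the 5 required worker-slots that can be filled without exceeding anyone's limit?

4

Total capacity across all guards is 1+1+1+1 = 4, and 5 slots are needed, so at most 4 can be filled.
An assignment achieving 4: Shift 1→Ivanova, Shift 2→Okafor, Shift 4→Costa, Shift 5→Santos.
Loads: Santos 1/1, Ivanova 1/1, Okafor 1/1, Costa 1/1.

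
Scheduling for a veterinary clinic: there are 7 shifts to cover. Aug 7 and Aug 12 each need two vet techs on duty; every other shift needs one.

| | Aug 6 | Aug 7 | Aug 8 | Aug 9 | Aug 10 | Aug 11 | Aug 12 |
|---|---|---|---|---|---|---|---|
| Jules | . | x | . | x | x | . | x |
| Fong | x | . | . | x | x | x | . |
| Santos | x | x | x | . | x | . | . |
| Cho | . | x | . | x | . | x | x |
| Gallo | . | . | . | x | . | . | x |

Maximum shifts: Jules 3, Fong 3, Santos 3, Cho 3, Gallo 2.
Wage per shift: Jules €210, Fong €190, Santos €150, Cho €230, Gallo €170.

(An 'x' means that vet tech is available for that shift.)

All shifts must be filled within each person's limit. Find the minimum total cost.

€1590

Aug 8 can only be covered by Santos, so that assignment is forced.
Picking the cheapest available vet tech for each shift independently would cost €1550, but that ignores the shift limits.
An optimal schedule: Aug 6→Santos, Aug 7→Santos+Jules, Aug 8→Santos, Aug 9→Gallo, Aug 10→Fong, Aug 11→Fong, Aug 12→Gallo+Jules.
Total: 150 + 150 + 210 + 150 + 170 + 190 + 190 + 170 + 210 = €1590.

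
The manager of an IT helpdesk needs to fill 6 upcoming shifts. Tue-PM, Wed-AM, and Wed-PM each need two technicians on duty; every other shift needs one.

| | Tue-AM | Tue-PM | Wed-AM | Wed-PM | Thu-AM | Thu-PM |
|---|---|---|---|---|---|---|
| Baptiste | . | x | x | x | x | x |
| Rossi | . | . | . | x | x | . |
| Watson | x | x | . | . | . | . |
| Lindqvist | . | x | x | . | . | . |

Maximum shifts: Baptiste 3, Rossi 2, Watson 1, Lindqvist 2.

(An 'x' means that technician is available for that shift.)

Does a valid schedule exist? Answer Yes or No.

No

Shifts {Tue-AM, Tue-PM, Wed-AM, Wed-PM, Thu-PM} need 8 worker-slots in total, but the technicians available for any of those shifts (Baptiste, Rossi, Watson, and Lindqvist) can supply at most 7 among them. So no valid schedule exists.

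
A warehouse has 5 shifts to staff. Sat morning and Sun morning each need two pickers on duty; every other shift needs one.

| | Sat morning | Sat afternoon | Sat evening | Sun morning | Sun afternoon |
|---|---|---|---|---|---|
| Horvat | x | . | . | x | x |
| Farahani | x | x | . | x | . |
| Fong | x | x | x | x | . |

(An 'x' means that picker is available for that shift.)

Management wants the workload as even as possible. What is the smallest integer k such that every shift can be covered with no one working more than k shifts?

3

With 3 pickers and 7 worker-slots to fill, someone must work at least ⌈7/3⌉ = 3 shifts, so k ≥ 3.
k = 3 works: Sat morning→Horvat+Farahani, Sat afternoon→Farahani, Sat evening→Fong, Sun morning→Horvat+Farahani, Sun afternoon→Horvat.
Loads: Horvat 3, Farahani 3, Fong 1 — all ≤ 3.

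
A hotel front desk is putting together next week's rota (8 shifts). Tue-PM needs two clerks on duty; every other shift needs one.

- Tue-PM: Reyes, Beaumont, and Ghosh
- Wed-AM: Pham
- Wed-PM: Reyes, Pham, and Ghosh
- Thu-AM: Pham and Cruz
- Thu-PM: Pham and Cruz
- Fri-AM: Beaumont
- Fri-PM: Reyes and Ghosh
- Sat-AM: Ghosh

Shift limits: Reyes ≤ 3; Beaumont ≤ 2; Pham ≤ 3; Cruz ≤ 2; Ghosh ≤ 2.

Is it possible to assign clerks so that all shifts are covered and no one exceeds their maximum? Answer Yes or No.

Wed-AM can only be covered by Pham, so that assignment is forced.
Fri-AM can only be covered by Beaumont, so that assignment is forced.
Sat-AM can only be covered by Ghosh, so that assignment is forced.
One valid schedule: Tue-PM→Reyes+Beaumont, Wed-AM→Pham, Wed-PM→Reyes, Thu-AM→Pham, Thu-PM→Pham, Fri-AM→Beaumont, Fri-PM→Reyes, Sat-AM→Ghosh.
Loads: Reyes 3/3, Beaumont 2/2, Pham 3/3, Cruz 0/2, Ghosh 1/2 — all within limits.

Yes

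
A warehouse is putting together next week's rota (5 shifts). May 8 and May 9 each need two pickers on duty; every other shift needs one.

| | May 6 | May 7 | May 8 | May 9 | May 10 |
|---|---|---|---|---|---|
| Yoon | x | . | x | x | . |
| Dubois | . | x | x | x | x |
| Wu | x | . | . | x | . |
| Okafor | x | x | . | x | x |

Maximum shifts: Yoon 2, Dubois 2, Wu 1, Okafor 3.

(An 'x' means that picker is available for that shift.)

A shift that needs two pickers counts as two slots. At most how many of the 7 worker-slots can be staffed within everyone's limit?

7

Total capacity across all pickers is 2+2+1+3 = 8, and 7 slots are needed, so at most 7 can be filled.
An assignment achieving 7: May 6→Yoon, May 7→Dubois, May 8→Yoon+Dubois, May 9→Wu+Okafor, May 10→Okafor.
Loads: Yoon 2/2, Dubois 2/2, Wu 1/1, Okafor 2/3.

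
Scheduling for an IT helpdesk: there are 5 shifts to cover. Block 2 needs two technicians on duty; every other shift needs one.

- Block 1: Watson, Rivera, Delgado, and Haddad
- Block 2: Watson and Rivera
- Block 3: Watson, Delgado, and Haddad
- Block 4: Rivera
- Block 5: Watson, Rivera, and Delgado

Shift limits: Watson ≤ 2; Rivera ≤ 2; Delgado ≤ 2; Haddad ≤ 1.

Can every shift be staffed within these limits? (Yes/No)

Yes

Block 2 can only be covered by Watson and Rivera, so that assignment is forced.
Block 4 can only be covered by Rivera, so that assignment is forced.
One valid schedule: Block 1→Delgado, Block 2→Watson+Rivera, Block 3→Watson, Block 4→Rivera, Block 5→Delgado.
Loads: Watson 2/2, Rivera 2/2, Delgado 2/2, Haddad 0/1 — all within limits.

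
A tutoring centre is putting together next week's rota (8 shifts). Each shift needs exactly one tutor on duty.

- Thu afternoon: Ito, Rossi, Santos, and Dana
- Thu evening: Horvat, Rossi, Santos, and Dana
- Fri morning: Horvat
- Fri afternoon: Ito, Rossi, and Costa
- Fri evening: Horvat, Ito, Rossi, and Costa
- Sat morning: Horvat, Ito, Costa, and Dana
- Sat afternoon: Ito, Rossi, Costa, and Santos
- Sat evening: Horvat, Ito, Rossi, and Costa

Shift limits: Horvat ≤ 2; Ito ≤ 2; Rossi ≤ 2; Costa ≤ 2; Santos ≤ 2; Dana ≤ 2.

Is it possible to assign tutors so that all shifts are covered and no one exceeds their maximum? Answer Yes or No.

Yes

Fri morning can only be covered by Horvat, so that assignment is forced.
One valid schedule: Thu afternoon→Ito, Thu evening→Horvat, Fri morning→Horvat, Fri afternoon→Ito, Fri evening→Rossi, Sat morning→Costa, Sat afternoon→Rossi, Sat evening→Costa.
Loads: Horvat 2/2, Ito 2/2, Rossi 2/2, Costa 2/2, Santos 0/2, Dana 0/2 — all within limits.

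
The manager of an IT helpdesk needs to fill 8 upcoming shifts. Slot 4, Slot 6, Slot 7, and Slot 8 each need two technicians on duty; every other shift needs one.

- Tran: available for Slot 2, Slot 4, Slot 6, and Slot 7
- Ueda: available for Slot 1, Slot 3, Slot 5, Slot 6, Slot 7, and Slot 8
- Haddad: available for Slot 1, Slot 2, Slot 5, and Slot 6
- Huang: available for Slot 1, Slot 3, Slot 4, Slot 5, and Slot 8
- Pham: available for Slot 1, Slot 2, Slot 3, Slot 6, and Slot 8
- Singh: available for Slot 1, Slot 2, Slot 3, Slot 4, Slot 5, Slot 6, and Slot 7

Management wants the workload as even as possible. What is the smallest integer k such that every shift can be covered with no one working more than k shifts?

With 6 technicians and 12 worker-slots to fill, someone must work at least ⌈12/6⌉ = 2 shifts, so k ≥ 2.
k = 2 works: Slot 1→Singh, Slot 2→Haddad, Slot 3→Pham, Slot 4→Tran+Huang, Slot 5→Haddad, Slot 6→Pham+Singh, Slot 7→Tran+Ueda, Slot 8→Ueda+Huang.
Loads: Tran 2, Ueda 2, Haddad 2, Huang 2, Pham 2, Singh 2 — all ≤ 2.

2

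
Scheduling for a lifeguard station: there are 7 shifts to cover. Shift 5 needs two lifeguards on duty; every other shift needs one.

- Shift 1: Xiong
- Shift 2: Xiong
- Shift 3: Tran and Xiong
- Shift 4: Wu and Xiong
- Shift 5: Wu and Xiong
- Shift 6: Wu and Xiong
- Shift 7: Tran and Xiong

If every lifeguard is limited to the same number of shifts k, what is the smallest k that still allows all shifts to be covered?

3

With 3 lifeguards and 8 worker-slots to fill, someone must work at least ⌈8/3⌉ = 3 shifts, so k ≥ 3.
k = 3 works: Shift 1→Xiong, Shift 2→Xiong, Shift 3→Tran, Shift 4→Wu, Shift 5→Wu+Xiong, Shift 6→Wu, Shift 7→Tran.
Loads: Wu 3, Tran 2, Xiong 3 — all ≤ 3.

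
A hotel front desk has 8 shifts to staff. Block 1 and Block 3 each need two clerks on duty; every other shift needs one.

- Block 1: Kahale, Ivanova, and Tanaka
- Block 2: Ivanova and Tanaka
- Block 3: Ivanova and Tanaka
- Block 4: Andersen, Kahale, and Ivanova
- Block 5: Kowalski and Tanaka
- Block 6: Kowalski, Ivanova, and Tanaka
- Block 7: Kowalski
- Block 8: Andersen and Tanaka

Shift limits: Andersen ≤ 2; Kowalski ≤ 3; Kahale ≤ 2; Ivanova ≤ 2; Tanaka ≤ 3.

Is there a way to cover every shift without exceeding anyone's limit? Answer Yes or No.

Yes

Block 3 can only be covered by Ivanova and Tanaka, so that assignment is forced.
Block 7 can only be covered by Kowalski, so that assignment is forced.
One valid schedule: Block 1→Kahale+Tanaka, Block 2→Ivanova, Block 3→Ivanova+Tanaka, Block 4→Andersen, Block 5→Kowalski, Block 6→Kowalski, Block 7→Kowalski, Block 8→Andersen.
Loads: Andersen 2/2, Kowalski 3/3, Kahale 1/2, Ivanova 2/2, Tanaka 2/3 — all within limits.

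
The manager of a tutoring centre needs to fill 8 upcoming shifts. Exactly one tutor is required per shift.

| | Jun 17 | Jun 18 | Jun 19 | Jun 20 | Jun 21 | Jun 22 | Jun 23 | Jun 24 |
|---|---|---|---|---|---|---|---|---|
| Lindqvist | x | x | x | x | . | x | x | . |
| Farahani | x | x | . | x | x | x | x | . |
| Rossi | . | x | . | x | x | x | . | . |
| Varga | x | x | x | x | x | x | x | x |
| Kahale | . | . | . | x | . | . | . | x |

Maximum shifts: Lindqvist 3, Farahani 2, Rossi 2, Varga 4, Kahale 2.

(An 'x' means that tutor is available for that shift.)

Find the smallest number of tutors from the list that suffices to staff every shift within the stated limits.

8 slots to fill and no one can take more than 4, so at least ⌈8/4⌉ = 2 tutors are needed.
Any 2 tutors together have capacity at most 4+3 = 7 < 8 slots, so 2 can never suffice.
Lindqvist, Farahani, and Varga alone can cover everything: Jun 17→Lindqvist, Jun 18→Lindqvist, Jun 19→Lindqvist, Jun 20→Farahani, Jun 21→Farahani, Jun 22→Varga, Jun 23→Varga, Jun 24→Varga.

3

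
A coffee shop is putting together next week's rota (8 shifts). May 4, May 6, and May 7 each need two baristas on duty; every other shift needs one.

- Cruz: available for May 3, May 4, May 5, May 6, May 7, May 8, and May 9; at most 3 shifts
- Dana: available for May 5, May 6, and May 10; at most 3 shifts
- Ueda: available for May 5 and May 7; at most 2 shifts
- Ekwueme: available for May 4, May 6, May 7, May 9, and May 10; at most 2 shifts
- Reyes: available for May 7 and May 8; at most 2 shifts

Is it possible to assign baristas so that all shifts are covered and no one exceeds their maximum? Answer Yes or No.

May 3 can only be covered by Cruz, so that assignment is forced.
May 4 can only be covered by Cruz and Ekwueme, so that assignment is forced.
One valid schedule: May 3→Cruz, May 4→Cruz+Ekwueme, May 5→Dana, May 6→Dana+Ekwueme, May 7→Ueda+Reyes, May 8→Reyes, May 9→Cruz, May 10→Dana.
Loads: Cruz 3/3, Dana 3/3, Ueda 1/2, Ekwueme 2/2, Reyes 2/2 — all within limits.

Yes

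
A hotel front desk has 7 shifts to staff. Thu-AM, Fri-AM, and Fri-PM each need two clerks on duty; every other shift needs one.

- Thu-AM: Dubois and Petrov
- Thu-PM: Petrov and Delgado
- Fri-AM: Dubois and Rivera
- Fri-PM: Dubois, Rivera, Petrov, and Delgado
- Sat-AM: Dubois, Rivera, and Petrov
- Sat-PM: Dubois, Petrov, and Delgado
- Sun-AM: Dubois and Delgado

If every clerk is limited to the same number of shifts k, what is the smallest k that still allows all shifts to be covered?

With 4 clerks and 10 worker-slots to fill, someone must work at least ⌈10/4⌉ = 3 shifts, so k ≥ 3.
k = 3 works: Thu-AM→Dubois+Petrov, Thu-PM→Petrov, Fri-AM→Dubois+Rivera, Fri-PM→Rivera+Delgado, Sat-AM→Rivera, Sat-PM→Petrov, Sun-AM→Dubois.
Loads: Dubois 3, Rivera 3, Petrov 3, Delgado 1 — all ≤ 3.

3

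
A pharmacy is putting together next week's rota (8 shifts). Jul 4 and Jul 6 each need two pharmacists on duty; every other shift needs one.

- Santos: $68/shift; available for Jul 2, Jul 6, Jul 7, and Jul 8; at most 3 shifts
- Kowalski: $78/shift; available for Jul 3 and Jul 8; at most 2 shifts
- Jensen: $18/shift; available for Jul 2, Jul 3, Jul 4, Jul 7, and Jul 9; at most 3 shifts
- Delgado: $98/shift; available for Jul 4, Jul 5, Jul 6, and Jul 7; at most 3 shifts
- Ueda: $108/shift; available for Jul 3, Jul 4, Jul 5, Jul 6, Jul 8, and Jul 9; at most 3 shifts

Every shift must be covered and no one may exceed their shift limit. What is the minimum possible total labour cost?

Picking the cheapest available pharmacist for each shift independently would cost $520, but that ignores the shift limits.
An optimal schedule: Jul 2→Jensen, Jul 3→Kowalski, Jul 4→Jensen+Delgado, Jul 5→Delgado, Jul 6→Santos+Delgado, Jul 7→Santos, Jul 8→Santos, Jul 9→Jensen.
Total: 18 + 78 + 18 + 98 + 98 + 68 + 98 + 68 + 68 + 18 = $630.

$630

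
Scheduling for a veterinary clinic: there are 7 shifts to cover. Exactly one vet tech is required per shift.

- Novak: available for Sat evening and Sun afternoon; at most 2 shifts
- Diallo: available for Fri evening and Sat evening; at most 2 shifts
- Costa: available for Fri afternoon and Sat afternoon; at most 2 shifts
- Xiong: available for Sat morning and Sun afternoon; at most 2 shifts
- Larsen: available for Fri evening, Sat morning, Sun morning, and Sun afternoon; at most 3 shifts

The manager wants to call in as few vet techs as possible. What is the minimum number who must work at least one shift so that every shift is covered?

7 slots to fill and no one can take more than 3, so at least ⌈7/3⌉ = 3 vet techs are needed.
Novak, Costa, and Larsen alone can cover everything: Fri afternoon→Costa, Fri evening→Larsen, Sat morning→Larsen, Sat afternoon→Costa, Sat evening→Novak, Sun morning→Larsen, Sun afternoon→Novak.

3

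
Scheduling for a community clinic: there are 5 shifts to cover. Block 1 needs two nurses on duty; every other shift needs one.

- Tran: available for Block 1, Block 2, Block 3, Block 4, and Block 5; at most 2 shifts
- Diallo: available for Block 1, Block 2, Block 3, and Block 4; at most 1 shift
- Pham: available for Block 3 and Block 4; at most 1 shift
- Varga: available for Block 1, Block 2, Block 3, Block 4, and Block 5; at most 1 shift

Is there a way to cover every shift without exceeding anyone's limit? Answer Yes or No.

Shifts {Block 1, Block 2, Block 3, Block 4, Block 5} need 6 worker-slots in total, but the nurses available for any of those shifts (Tran, Diallo, Pham, and Varga) can supply at most 5 among them. So no valid schedule exists.

No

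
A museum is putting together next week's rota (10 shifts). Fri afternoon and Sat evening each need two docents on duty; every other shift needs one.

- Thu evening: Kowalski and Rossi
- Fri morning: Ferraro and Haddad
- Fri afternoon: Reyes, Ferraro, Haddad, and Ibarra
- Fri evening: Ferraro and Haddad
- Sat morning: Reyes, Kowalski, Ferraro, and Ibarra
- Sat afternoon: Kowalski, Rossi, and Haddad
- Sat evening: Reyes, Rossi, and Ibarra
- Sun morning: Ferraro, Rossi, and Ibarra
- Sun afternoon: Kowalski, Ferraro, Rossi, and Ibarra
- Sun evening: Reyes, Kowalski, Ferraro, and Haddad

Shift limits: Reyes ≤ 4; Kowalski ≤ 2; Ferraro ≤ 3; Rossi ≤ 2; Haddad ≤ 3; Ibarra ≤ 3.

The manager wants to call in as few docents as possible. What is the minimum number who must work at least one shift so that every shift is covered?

4

12 slots to fill and no one can take more than 4, so at least ⌈12/4⌉ = 3 docents are needed.
Any 3 docents together have capacity at most 4+3+3 = 10 < 12 slots, so 3 can never suffice.
Reyes, Kowalski, Ferraro, and Ibarra alone can cover everything: Thu evening→Kowalski, Fri morning→Ferraro, Fri afternoon→Reyes+Ibarra, Fri evening→Ferraro, Sat morning→Reyes, Sat afternoon→Kowalski, Sat evening→Reyes+Ibarra, Sun morning→Ferraro, Sun afternoon→Ibarra, Sun evening→Reyes.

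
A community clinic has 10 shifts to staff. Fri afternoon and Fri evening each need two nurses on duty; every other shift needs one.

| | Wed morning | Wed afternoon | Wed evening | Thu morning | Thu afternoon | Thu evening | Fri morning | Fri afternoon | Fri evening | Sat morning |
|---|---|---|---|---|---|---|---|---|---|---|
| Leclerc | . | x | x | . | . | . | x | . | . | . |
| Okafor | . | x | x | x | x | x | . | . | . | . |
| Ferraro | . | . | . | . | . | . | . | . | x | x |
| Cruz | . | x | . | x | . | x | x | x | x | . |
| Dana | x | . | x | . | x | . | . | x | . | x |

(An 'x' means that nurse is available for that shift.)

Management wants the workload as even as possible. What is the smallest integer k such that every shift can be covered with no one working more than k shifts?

With 5 nurses and 12 worker-slots to fill, someone must work at least ⌈12/5⌉ = 3 shifts, so k ≥ 3.
k = 3 works: Wed morning→Dana, Wed afternoon→Leclerc, Wed evening→Leclerc, Thu morning→Okafor, Thu afternoon→Okafor, Thu evening→Okafor, Fri morning→Leclerc, Fri afternoon→Cruz+Dana, Fri evening→Ferraro+Cruz, Sat morning→Ferraro.
Loads: Leclerc 3, Okafor 3, Ferraro 2, Cruz 2, Dana 2 — all ≤ 3.

3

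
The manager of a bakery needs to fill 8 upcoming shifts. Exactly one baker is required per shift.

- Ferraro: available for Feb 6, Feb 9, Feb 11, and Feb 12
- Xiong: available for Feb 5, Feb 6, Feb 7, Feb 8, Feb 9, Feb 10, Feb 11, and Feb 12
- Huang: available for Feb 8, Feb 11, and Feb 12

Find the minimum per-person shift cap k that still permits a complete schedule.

3

With 3 bakers and 8 worker-slots to fill, someone must work at least ⌈8/3⌉ = 3 shifts, so k ≥ 3.
k = 3 works: Feb 5→Xiong, Feb 6→Ferraro, Feb 7→Xiong, Feb 8→Huang, Feb 9→Ferraro, Feb 10→Xiong, Feb 11→Ferraro, Feb 12→Huang.
Loads: Ferraro 3, Xiong 3, Huang 2 — all ≤ 3.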